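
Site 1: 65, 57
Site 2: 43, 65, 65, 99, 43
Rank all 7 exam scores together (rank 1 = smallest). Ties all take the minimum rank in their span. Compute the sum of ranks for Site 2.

17

Sorted (ascending): 43, 43, 57, 65, 65, 65, 99
The 2 values of 43 occupy positions 1–2 → each gets rank 1.
The 3 values of 65 occupy positions 4–6 → each gets rank 4.
Site 2 values → pooled ranks: 43→1, 65→4, 65→4, 99→7, 43→1
Rank sum = 1 + 4 + 4 + 7 + 1 = 17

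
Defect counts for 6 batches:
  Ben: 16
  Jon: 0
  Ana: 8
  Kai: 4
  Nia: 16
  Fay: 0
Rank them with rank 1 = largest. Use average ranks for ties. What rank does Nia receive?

Sorted (descending): 16, 16, 8, 4, 0, 0
The 2 values of 16 occupy positions 1–2 → average rank (1+2)/2 = 1.5.
The 2 values of 0 occupy positions 5–6 → average rank (5+6)/2 = 5.5.
Nia has value 16 → rank 1.5.

1.5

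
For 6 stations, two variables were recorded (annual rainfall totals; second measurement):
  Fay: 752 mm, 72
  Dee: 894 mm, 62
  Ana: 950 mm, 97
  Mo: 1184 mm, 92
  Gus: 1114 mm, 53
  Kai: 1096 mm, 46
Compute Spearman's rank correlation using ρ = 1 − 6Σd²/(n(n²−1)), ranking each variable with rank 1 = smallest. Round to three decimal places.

Ranks of variable 1: 1, 2, 3, 6, 5, 4
Ranks of variable 2: 4, 3, 6, 5, 2, 1
d = r₁ − r₂: -3, -1, -3, 1, 3, 3
d²: 9, 1, 9, 1, 9, 9; Σd² = 38
ρ = 1 − 6·38/(6·35) = 1 − 228/210 = -0.086

-0.086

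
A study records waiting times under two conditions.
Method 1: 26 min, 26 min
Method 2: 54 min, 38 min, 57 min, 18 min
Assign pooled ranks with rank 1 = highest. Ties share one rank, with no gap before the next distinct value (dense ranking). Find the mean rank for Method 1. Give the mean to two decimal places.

Sorted (descending): 57, 54, 38, 26, 26, 18
The 2 values of 26 share dense rank 4.
Remaining distinct values take the next consecutive integers.
Method 1 values → pooled ranks: 26→4, 26→4
Mean rank = (4 + 4) / 2 = 4.00

4.00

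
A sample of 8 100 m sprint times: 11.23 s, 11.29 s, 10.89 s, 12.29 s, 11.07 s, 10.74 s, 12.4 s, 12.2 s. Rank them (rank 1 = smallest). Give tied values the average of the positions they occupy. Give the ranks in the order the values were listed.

Sorted (ascending): 10.74, 10.89, 11.07, 11.23, 11.29, 12.2, 12.29, 12.4
No ties — each value takes its position as its rank.

4, 5, 2, 7, 3, 1, 8, 6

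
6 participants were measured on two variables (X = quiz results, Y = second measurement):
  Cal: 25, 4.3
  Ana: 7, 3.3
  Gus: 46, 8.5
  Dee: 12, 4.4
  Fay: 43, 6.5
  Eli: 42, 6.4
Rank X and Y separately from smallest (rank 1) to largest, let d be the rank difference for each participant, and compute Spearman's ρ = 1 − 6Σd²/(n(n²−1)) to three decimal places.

Ranks of variable 1: 3, 1, 6, 2, 5, 4
Ranks of variable 2: 2, 1, 6, 3, 5, 4
d = r₁ − r₂: 1, 0, 0, -1, 0, 0
d²: 1, 0, 0, 1, 0, 0; Σd² = 2
ρ = 1 − 6·2/(6·35) = 1 − 12/210 = 0.943

0.943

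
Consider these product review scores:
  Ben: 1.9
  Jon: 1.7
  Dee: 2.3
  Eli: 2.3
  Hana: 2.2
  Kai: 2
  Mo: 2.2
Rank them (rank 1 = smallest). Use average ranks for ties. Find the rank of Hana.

Sorted (ascending): 1.7, 1.9, 2, 2.2, 2.2, 2.3, 2.3
The 2 values of 2.2 occupy positions 4–5 → average rank (4+5)/2 = 4.5.
The 2 values of 2.3 occupy positions 6–7 → average rank (6+7)/2 = 6.5.
Hana has value 2.2 → rank 4.5.

4.5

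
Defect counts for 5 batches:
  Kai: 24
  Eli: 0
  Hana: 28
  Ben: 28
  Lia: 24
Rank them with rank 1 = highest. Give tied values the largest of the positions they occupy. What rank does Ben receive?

Sorted (descending): 28, 28, 24, 24, 0
The 2 values of 28 occupy positions 1–2 → each gets rank 2.
The 2 values of 24 occupy positions 3–4 → each gets rank 4.
Ben has value 28 → rank 2.

2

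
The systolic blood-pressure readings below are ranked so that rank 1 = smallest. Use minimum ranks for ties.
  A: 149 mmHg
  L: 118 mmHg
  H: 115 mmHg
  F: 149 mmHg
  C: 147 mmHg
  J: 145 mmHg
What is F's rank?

Sorted (ascending): 115, 118, 145, 147, 149, 149
The 2 values of 149 occupy positions 5–6 → each gets rank 5.
F has value 149 mmHg → rank 5.

5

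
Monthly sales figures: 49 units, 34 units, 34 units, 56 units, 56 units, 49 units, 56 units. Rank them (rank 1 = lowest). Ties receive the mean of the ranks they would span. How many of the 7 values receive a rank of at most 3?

Sorted (ascending): 34, 34, 49, 49, 56, 56, 56
The 2 values of 34 occupy positions 1–2 → average rank (1+2)/2 = 1.5.
The 2 values of 49 occupy positions 3–4 → average rank (3+4)/2 = 3.5.
The 3 values of 56 occupy positions 5–7 → average rank 6.
Ranks ≤ 3: {1.5, 1.5} → 2 values.

2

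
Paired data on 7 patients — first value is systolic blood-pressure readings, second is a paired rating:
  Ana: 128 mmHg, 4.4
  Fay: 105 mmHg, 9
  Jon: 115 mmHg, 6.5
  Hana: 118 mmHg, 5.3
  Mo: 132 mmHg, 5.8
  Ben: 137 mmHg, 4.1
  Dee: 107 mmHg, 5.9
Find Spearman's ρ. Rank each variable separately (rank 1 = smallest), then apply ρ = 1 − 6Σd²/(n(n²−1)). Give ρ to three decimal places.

-0.857

Ranks of variable 1: 5, 1, 3, 4, 6, 7, 2
Ranks of variable 2: 2, 7, 6, 3, 4, 1, 5
d = r₁ − r₂: 3, -6, -3, 1, 2, 6, -3
d²: 9, 36, 9, 1, 4, 36, 9; Σd² = 104
ρ = 1 − 6·104/(7·48) = 1 − 624/336 = -0.857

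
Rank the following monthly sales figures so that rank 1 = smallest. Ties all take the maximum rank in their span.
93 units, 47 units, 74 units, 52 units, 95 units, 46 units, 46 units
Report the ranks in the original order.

Sorted (ascending): 46, 46, 47, 52, 74, 93, 95
The 2 values of 46 occupy positions 1–2 → each gets rank 2.

6, 3, 5, 4, 7, 2, 2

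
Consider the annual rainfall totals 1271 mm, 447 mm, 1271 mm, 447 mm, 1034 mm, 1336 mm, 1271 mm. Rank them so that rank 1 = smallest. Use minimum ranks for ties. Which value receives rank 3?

Sorted (ascending): 447, 447, 1034, 1271, 1271, 1271, 1336
The 2 values of 447 occupy positions 1–2 → each gets rank 1.
The 3 values of 1271 occupy positions 4–6 → each gets rank 4.
Rank 3 → value 1034.

1034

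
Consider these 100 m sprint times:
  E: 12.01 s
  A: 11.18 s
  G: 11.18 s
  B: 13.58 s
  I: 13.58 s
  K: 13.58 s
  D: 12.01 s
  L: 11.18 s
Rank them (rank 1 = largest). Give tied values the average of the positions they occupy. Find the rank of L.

Sorted (descending): 13.58, 13.58, 13.58, 12.01, 12.01, 11.18, 11.18, 11.18
The 3 values of 13.58 occupy positions 1–3 → average rank 2.
The 2 values of 12.01 occupy positions 4–5 → average rank (4+5)/2 = 4.5.
The 3 values of 11.18 occupy positions 6–8 → average rank 7.
L has value 11.18 s → rank 7.

7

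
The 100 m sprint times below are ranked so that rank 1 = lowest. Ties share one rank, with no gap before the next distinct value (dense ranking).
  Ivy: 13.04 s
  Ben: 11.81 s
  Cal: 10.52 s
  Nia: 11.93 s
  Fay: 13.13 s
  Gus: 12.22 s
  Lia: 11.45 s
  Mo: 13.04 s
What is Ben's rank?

3

Sorted (ascending): 10.52, 11.45, 11.81, 11.93, 12.22, 13.04, 13.04, 13.13
The 2 values of 13.04 share dense rank 6.
Remaining distinct values take the next consecutive integers.
Ben has value 11.81 s → rank 3.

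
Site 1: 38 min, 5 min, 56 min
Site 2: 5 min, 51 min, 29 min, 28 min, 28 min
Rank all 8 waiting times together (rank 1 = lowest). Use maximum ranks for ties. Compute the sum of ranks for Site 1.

Sorted (ascending): 5, 5, 28, 28, 29, 38, 51, 56
The 2 values of 5 occupy positions 1–2 → each gets rank 2.
The 2 values of 28 occupy positions 3–4 → each gets rank 4.
Site 1 values → pooled ranks: 38→6, 5→2, 56→8
Rank sum = 6 + 2 + 8 = 16

16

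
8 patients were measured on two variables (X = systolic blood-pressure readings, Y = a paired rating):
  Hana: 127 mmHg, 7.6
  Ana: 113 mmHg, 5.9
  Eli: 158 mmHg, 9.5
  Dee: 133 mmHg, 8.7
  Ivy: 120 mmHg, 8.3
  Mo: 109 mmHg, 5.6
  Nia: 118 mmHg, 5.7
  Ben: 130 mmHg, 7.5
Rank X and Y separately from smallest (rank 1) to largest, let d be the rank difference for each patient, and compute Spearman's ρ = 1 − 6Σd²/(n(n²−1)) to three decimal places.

0.881

Ranks of variable 1: 5, 2, 8, 7, 4, 1, 3, 6
Ranks of variable 2: 5, 3, 8, 7, 6, 1, 2, 4
d = r₁ − r₂: 0, -1, 0, 0, -2, 0, 1, 2
d²: 0, 1, 0, 0, 4, 0, 1, 4; Σd² = 10
ρ = 1 − 6·10/(8·63) = 1 − 60/504 = 0.881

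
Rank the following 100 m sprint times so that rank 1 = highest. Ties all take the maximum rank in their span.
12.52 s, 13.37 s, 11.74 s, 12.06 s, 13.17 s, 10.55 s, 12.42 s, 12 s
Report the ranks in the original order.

Sorted (descending): 13.37, 13.17, 12.52, 12.42, 12.06, 12, 11.74, 10.55
No ties — each value takes its position as its rank.

3, 1, 7, 5, 2, 8, 4, 6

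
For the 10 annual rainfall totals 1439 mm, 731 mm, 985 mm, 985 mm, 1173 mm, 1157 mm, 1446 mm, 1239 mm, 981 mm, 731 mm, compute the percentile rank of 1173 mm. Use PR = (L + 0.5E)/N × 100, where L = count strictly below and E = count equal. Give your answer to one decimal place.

N = 10.
Strictly below 1173: 6. Equal to 1173: 1.
PR = (6 + 0.5·1)/10 × 100 = 65.0

65.0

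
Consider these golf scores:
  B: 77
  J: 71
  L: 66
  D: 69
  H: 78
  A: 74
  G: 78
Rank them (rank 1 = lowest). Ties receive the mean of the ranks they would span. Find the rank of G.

6.5

Sorted (ascending): 66, 69, 71, 74, 77, 78, 78
The 2 values of 78 occupy positions 6–7 → average rank (6+7)/2 = 6.5.
G has value 78 → rank 6.5.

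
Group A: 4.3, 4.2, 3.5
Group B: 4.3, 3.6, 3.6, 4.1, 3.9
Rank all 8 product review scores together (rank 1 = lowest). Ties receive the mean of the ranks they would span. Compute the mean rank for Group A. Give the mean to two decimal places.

Sorted (ascending): 3.5, 3.6, 3.6, 3.9, 4.1, 4.2, 4.3, 4.3
The 2 values of 3.6 occupy positions 2–3 → average rank (2+3)/2 = 2.5.
The 2 values of 4.3 occupy positions 7–8 → average rank (7+8)/2 = 7.5.
Group A values → pooled ranks: 4.3→7.5, 4.2→6, 3.5→1
Mean rank = (7.5 + 6 + 1) / 3 = 4.83

4.83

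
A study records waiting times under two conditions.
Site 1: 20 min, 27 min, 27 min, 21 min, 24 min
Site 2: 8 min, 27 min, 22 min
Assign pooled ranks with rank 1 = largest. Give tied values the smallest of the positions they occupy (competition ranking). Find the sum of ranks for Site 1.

19

Sorted (descending): 27, 27, 27, 24, 22, 21, 20, 8
The 3 values of 27 occupy positions 1–3 → each gets rank 1.
Site 1 values → pooled ranks: 20→7, 27→1, 27→1, 21→6, 24→4
Rank sum = 7 + 1 + 1 + 6 + 4 = 19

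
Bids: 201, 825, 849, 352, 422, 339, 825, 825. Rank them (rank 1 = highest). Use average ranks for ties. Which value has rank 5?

Sorted (descending): 849, 825, 825, 825, 422, 352, 339, 201
The 3 values of 825 occupy positions 2–4 → average rank 3.
Rank 5 → value 422.

422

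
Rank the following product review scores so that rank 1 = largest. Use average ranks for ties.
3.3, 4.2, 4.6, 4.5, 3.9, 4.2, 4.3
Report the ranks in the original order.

Sorted (descending): 4.6, 4.5, 4.3, 4.2, 4.2, 3.9, 3.3
The 2 values of 4.2 occupy positions 4–5 → average rank (4+5)/2 = 4.5.

7, 4.5, 1, 2, 6, 4.5, 3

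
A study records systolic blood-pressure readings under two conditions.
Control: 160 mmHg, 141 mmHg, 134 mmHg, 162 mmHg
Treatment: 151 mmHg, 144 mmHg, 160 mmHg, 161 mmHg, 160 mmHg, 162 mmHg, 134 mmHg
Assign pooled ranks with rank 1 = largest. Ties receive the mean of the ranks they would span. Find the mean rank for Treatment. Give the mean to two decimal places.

5.71

Sorted (descending): 162, 162, 161, 160, 160, 160, 151, 144, 141, 134, 134
The 2 values of 162 occupy positions 1–2 → average rank (1+2)/2 = 1.5.
The 3 values of 160 occupy positions 4–6 → average rank 5.
The 2 values of 134 occupy positions 10–11 → average rank (10+11)/2 = 10.5.
Treatment values → pooled ranks: 151→7, 144→8, 160→5, 161→3, 160→5, 162→1.5, 134→10.5
Mean rank = (7 + 8 + 5 + 3 + 5 + 1.5 + 10.5) / 7 = 5.71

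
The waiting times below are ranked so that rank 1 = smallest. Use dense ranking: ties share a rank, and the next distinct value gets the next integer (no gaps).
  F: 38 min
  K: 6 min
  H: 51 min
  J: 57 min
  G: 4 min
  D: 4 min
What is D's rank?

Sorted (ascending): 4, 4, 6, 38, 51, 57
The 2 values of 4 share dense rank 1.
Remaining distinct values take the next consecutive integers.
D has value 4 min → rank 1.

1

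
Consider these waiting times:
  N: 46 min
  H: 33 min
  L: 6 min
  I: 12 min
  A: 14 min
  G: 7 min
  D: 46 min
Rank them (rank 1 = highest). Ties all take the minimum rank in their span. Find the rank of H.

Sorted (descending): 46, 46, 33, 14, 12, 7, 6
The 2 values of 46 occupy positions 1–2 → each gets rank 1.
H has value 33 min → rank 3.

3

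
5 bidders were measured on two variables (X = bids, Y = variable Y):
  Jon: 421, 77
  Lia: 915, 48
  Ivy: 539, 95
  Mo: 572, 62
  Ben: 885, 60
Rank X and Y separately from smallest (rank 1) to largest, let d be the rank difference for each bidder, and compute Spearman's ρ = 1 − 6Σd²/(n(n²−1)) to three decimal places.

-0.900

Ranks of variable 1: 1, 5, 2, 3, 4
Ranks of variable 2: 4, 1, 5, 3, 2
d = r₁ − r₂: -3, 4, -3, 0, 2
d²: 9, 16, 9, 0, 4; Σd² = 38
ρ = 1 − 6·38/(5·24) = 1 − 228/120 = -0.900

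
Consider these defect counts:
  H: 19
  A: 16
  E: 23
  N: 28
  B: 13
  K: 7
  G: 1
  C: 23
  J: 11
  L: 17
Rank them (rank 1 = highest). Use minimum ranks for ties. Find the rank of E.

2

Sorted (descending): 28, 23, 23, 19, 17, 16, 13, 11, 7, 1
The 2 values of 23 occupy positions 2–3 → each gets rank 2.
E has value 23 → rank 2.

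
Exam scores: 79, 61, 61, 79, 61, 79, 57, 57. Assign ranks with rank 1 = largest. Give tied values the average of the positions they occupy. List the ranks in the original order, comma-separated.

Sorted (descending): 79, 79, 79, 61, 61, 61, 57, 57
The 3 values of 79 occupy positions 1–3 → average rank 2.
The 3 values of 61 occupy positions 4–6 → average rank 5.
The 2 values of 57 occupy positions 7–8 → average rank (7+8)/2 = 7.5.

2, 5, 5, 2, 5, 2, 7.5, 7.5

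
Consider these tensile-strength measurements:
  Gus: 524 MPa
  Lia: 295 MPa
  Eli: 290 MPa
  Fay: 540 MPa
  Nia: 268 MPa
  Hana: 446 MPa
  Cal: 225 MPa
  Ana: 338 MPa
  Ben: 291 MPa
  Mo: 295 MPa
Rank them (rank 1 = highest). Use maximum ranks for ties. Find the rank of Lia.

6

Sorted (descending): 540, 524, 446, 338, 295, 295, 291, 290, 268, 225
The 2 values of 295 occupy positions 5–6 → each gets rank 6.
Lia has value 295 MPa → rank 6.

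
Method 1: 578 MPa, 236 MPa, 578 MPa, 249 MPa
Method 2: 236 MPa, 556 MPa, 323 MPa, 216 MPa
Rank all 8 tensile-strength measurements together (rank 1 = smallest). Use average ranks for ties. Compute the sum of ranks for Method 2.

14.5

Sorted (ascending): 216, 236, 236, 249, 323, 556, 578, 578
The 2 values of 236 occupy positions 2–3 → average rank (2+3)/2 = 2.5.
The 2 values of 578 occupy positions 7–8 → average rank (7+8)/2 = 7.5.
Method 2 values → pooled ranks: 236→2.5, 556→6, 323→5, 216→1
Rank sum = 2.5 + 6 + 5 + 1 = 14.5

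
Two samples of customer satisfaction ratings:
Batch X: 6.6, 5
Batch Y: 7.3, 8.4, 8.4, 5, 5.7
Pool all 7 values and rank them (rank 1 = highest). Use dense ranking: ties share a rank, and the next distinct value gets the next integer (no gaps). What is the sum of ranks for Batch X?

Sorted (descending): 8.4, 8.4, 7.3, 6.6, 5.7, 5, 5
The 2 values of 8.4 share dense rank 1.
The 2 values of 5 share dense rank 5.
Remaining distinct values take the next consecutive integers.
Batch X values → pooled ranks: 6.6→3, 5→5
Rank sum = 3 + 5 = 8

8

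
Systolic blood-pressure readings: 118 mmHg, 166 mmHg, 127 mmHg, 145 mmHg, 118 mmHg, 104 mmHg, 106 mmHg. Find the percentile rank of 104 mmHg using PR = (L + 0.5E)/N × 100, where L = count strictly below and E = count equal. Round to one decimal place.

N = 7.
Strictly below 104: 0. Equal to 104: 1.
PR = (0 + 0.5·1)/7 × 100 = 7.1

7.1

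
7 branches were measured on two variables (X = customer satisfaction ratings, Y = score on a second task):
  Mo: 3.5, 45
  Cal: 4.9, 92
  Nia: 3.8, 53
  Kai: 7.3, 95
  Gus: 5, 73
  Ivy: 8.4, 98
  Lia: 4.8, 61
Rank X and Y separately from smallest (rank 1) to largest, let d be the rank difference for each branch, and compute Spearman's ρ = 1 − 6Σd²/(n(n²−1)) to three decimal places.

Ranks of variable 1: 1, 4, 2, 6, 5, 7, 3
Ranks of variable 2: 1, 5, 2, 6, 4, 7, 3
d = r₁ − r₂: 0, -1, 0, 0, 1, 0, 0
d²: 0, 1, 0, 0, 1, 0, 0; Σd² = 2
ρ = 1 − 6·2/(7·48) = 1 − 12/336 = 0.964

0.964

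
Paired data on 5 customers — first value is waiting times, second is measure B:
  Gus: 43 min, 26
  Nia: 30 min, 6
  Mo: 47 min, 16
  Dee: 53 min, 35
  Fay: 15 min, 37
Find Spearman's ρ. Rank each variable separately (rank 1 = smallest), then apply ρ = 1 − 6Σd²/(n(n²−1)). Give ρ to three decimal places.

Ranks of variable 1: 3, 2, 4, 5, 1
Ranks of variable 2: 3, 1, 2, 4, 5
d = r₁ − r₂: 0, 1, 2, 1, -4
d²: 0, 1, 4, 1, 16; Σd² = 22
ρ = 1 − 6·22/(5·24) = 1 − 132/120 = -0.100

-0.100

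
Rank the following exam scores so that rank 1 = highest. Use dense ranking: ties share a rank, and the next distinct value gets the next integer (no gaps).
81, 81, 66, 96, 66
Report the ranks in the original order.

Sorted (descending): 96, 81, 81, 66, 66
The 2 values of 81 share dense rank 2.
The 2 values of 66 share dense rank 3.
Remaining distinct values take the next consecutive integers.

2, 2, 3, 1, 3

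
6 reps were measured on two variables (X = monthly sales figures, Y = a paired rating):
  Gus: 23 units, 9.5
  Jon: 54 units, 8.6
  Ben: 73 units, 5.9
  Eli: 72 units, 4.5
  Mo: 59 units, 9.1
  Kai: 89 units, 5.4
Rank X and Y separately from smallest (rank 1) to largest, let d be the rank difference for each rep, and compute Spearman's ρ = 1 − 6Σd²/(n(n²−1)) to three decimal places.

Ranks of variable 1: 1, 2, 5, 4, 3, 6
Ranks of variable 2: 6, 4, 3, 1, 5, 2
d = r₁ − r₂: -5, -2, 2, 3, -2, 4
d²: 25, 4, 4, 9, 4, 16; Σd² = 62
ρ = 1 − 6·62/(6·35) = 1 − 372/210 = -0.771

-0.771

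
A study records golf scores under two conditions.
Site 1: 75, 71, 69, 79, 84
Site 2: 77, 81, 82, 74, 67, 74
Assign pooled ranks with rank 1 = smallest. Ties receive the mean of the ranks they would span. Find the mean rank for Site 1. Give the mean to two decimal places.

6.00

Sorted (ascending): 67, 69, 71, 74, 74, 75, 77, 79, 81, 82, 84
The 2 values of 74 occupy positions 4–5 → average rank (4+5)/2 = 4.5.
Site 1 values → pooled ranks: 75→6, 71→3, 69→2, 79→8, 84→11
Mean rank = (6 + 3 + 2 + 8 + 11) / 5 = 6.00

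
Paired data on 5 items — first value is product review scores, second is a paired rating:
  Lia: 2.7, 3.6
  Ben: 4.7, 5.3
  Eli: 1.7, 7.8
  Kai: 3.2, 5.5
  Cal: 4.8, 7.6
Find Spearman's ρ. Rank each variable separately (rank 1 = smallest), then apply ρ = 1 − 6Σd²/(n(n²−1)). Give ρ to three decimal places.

Ranks of variable 1: 2, 4, 1, 3, 5
Ranks of variable 2: 1, 2, 5, 3, 4
d = r₁ − r₂: 1, 2, -4, 0, 1
d²: 1, 4, 16, 0, 1; Σd² = 22
ρ = 1 − 6·22/(5·24) = 1 − 132/120 = -0.100

-0.100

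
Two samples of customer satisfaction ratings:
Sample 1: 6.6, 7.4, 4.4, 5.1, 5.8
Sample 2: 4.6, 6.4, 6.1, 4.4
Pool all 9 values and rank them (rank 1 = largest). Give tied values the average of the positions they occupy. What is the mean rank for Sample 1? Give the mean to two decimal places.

Sorted (descending): 7.4, 6.6, 6.4, 6.1, 5.8, 5.1, 4.6, 4.4, 4.4
The 2 values of 4.4 occupy positions 8–9 → average rank (8+9)/2 = 8.5.
Sample 1 values → pooled ranks: 6.6→2, 7.4→1, 4.4→8.5, 5.1→6, 5.8→5
Mean rank = (2 + 1 + 8.5 + 6 + 5) / 5 = 4.50

4.50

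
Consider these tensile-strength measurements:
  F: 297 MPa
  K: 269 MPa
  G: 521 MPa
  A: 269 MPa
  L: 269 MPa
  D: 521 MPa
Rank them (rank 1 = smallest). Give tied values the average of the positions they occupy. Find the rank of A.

2

Sorted (ascending): 269, 269, 269, 297, 521, 521
The 3 values of 269 occupy positions 1–3 → average rank 2.
The 2 values of 521 occupy positions 5–6 → average rank (5+6)/2 = 5.5.
A has value 269 MPa → rank 2.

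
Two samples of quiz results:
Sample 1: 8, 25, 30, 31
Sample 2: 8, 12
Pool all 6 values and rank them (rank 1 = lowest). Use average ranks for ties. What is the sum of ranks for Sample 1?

Sorted (ascending): 8, 8, 12, 25, 30, 31
The 2 values of 8 occupy positions 1–2 → average rank (1+2)/2 = 1.5.
Sample 1 values → pooled ranks: 8→1.5, 25→4, 30→5, 31→6
Rank sum = 1.5 + 4 + 5 + 6 = 16.5

16.5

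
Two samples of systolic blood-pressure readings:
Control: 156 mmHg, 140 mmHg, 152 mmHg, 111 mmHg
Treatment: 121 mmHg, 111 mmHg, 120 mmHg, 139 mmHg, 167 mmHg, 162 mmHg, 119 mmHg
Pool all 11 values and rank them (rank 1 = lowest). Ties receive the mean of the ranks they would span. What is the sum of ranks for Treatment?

Sorted (ascending): 111, 111, 119, 120, 121, 139, 140, 152, 156, 162, 167
The 2 values of 111 occupy positions 1–2 → average rank (1+2)/2 = 1.5.
Treatment values → pooled ranks: 121→5, 111→1.5, 120→4, 139→6, 167→11, 162→10, 119→3
Rank sum = 5 + 1.5 + 4 + 6 + 11 + 10 + 3 = 40.5

40.5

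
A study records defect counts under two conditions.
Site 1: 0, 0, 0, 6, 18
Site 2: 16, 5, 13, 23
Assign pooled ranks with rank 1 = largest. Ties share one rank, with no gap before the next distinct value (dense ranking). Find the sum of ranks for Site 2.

14

Sorted (descending): 23, 18, 16, 13, 6, 5, 0, 0, 0
The 3 values of 0 share dense rank 7.
Remaining distinct values take the next consecutive integers.
Site 2 values → pooled ranks: 16→3, 5→6, 13→4, 23→1
Rank sum = 3 + 6 + 4 + 1 = 14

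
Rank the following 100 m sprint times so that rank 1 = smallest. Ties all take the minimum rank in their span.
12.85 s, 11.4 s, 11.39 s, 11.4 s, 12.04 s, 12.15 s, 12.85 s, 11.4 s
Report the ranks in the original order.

Sorted (ascending): 11.39, 11.4, 11.4, 11.4, 12.04, 12.15, 12.85, 12.85
The 3 values of 11.4 occupy positions 2–4 → each gets rank 2.
The 2 values of 12.85 occupy positions 7–8 → each gets rank 7.

7, 2, 1, 2, 5, 6, 7, 2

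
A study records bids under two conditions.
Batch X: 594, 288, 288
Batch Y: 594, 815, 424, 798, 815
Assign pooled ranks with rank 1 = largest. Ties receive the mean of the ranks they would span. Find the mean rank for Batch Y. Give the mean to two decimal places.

Sorted (descending): 815, 815, 798, 594, 594, 424, 288, 288
The 2 values of 815 occupy positions 1–2 → average rank (1+2)/2 = 1.5.
The 2 values of 594 occupy positions 4–5 → average rank (4+5)/2 = 4.5.
The 2 values of 288 occupy positions 7–8 → average rank (7+8)/2 = 7.5.
Batch Y values → pooled ranks: 594→4.5, 815→1.5, 424→6, 798→3, 815→1.5
Mean rank = (4.5 + 1.5 + 6 + 3 + 1.5) / 5 = 3.30

3.30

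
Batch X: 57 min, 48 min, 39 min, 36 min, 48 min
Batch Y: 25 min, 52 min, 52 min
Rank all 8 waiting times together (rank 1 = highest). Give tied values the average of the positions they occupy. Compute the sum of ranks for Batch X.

Sorted (descending): 57, 52, 52, 48, 48, 39, 36, 25
The 2 values of 52 occupy positions 2–3 → average rank (2+3)/2 = 2.5.
The 2 values of 48 occupy positions 4–5 → average rank (4+5)/2 = 4.5.
Batch X values → pooled ranks: 57→1, 48→4.5, 39→6, 36→7, 48→4.5
Rank sum = 1 + 4.5 + 6 + 7 + 4.5 = 23

23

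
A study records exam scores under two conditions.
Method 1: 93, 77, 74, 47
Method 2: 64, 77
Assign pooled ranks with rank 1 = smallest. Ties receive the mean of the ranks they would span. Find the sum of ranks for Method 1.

Sorted (ascending): 47, 64, 74, 77, 77, 93
The 2 values of 77 occupy positions 4–5 → average rank (4+5)/2 = 4.5.
Method 1 values → pooled ranks: 93→6, 77→4.5, 74→3, 47→1
Rank sum = 6 + 4.5 + 3 + 1 = 14.5

14.5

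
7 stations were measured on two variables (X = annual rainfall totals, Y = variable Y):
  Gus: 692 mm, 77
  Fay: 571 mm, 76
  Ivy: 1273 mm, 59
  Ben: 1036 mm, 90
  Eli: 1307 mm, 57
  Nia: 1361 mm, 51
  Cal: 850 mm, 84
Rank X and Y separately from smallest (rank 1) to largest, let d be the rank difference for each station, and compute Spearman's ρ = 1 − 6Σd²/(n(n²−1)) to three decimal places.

-0.643

Ranks of variable 1: 2, 1, 5, 4, 6, 7, 3
Ranks of variable 2: 5, 4, 3, 7, 2, 1, 6
d = r₁ − r₂: -3, -3, 2, -3, 4, 6, -3
d²: 9, 9, 4, 9, 16, 36, 9; Σd² = 92
ρ = 1 − 6·92/(7·48) = 1 − 552/336 = -0.643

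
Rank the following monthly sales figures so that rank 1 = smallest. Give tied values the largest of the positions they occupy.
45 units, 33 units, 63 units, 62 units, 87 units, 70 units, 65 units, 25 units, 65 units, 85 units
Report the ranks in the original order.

Sorted (ascending): 25, 33, 45, 62, 63, 65, 65, 70, 85, 87
The 2 values of 65 occupy positions 6–7 → each gets rank 7.

3, 2, 5, 4, 10, 8, 7, 1, 7, 9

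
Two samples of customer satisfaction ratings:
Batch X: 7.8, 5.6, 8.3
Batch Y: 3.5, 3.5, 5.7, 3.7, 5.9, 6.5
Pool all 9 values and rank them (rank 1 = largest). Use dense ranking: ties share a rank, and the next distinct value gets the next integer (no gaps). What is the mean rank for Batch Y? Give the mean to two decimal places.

5.83

Sorted (descending): 8.3, 7.8, 6.5, 5.9, 5.7, 5.6, 3.7, 3.5, 3.5
The 2 values of 3.5 share dense rank 8.
Remaining distinct values take the next consecutive integers.
Batch Y values → pooled ranks: 3.5→8, 3.5→8, 5.7→5, 3.7→7, 5.9→4, 6.5→3
Mean rank = (8 + 8 + 5 + 7 + 4 + 3) / 6 = 5.83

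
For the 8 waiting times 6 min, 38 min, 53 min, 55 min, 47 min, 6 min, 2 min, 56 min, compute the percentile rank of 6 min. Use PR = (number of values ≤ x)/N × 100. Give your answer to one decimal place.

N = 8.
Strictly below 6: 1. Equal to 6: 2.
PR = 3/8 × 100 = 37.5

37.5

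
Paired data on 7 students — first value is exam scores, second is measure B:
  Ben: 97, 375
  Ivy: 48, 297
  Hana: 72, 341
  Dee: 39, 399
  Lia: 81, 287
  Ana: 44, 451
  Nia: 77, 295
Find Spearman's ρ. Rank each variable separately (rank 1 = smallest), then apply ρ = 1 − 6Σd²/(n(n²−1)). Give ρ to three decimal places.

-0.571

Ranks of variable 1: 7, 3, 4, 1, 6, 2, 5
Ranks of variable 2: 5, 3, 4, 6, 1, 7, 2
d = r₁ − r₂: 2, 0, 0, -5, 5, -5, 3
d²: 4, 0, 0, 25, 25, 25, 9; Σd² = 88
ρ = 1 − 6·88/(7·48) = 1 − 528/336 = -0.571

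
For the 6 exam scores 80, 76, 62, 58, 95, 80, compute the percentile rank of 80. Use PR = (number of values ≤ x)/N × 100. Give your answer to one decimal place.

N = 6.
Strictly below 80: 3. Equal to 80: 2.
PR = 5/6 × 100 = 83.3

83.3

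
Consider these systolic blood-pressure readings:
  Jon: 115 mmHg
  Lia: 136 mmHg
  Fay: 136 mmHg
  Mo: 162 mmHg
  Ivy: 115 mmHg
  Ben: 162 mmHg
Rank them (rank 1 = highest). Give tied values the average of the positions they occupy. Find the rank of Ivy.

Sorted (descending): 162, 162, 136, 136, 115, 115
The 2 values of 162 occupy positions 1–2 → average rank (1+2)/2 = 1.5.
The 2 values of 136 occupy positions 3–4 → average rank (3+4)/2 = 3.5.
The 2 values of 115 occupy positions 5–6 → average rank (5+6)/2 = 5.5.
Ivy has value 115 mmHg → rank 5.5.

5.5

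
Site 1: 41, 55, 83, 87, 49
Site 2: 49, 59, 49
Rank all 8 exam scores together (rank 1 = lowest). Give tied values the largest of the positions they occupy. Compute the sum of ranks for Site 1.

25

Sorted (ascending): 41, 49, 49, 49, 55, 59, 83, 87
The 3 values of 49 occupy positions 2–4 → each gets rank 4.
Site 1 values → pooled ranks: 41→1, 55→5, 83→7, 87→8, 49→4
Rank sum = 1 + 5 + 7 + 8 + 4 = 25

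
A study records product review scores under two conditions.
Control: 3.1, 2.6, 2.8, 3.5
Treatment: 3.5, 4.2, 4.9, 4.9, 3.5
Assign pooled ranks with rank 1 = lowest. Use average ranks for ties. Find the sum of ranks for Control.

11

Sorted (ascending): 2.6, 2.8, 3.1, 3.5, 3.5, 3.5, 4.2, 4.9, 4.9
The 3 values of 3.5 occupy positions 4–6 → average rank 5.
The 2 values of 4.9 occupy positions 8–9 → average rank (8+9)/2 = 8.5.
Control values → pooled ranks: 3.1→3, 2.6→1, 2.8→2, 3.5→5
Rank sum = 3 + 1 + 2 + 5 = 11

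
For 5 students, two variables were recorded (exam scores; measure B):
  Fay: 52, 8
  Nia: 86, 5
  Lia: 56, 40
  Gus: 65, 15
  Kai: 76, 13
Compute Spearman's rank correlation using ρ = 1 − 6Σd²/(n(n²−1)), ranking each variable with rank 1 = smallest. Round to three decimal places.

Ranks of variable 1: 1, 5, 2, 3, 4
Ranks of variable 2: 2, 1, 5, 4, 3
d = r₁ − r₂: -1, 4, -3, -1, 1
d²: 1, 16, 9, 1, 1; Σd² = 28
ρ = 1 − 6·28/(5·24) = 1 − 168/120 = -0.400

-0.400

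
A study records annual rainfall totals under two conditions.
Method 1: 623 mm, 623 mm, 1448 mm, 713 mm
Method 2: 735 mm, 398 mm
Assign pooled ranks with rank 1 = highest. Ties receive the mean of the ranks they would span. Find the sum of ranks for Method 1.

Sorted (descending): 1448, 735, 713, 623, 623, 398
The 2 values of 623 occupy positions 4–5 → average rank (4+5)/2 = 4.5.
Method 1 values → pooled ranks: 623→4.5, 623→4.5, 1448→1, 713→3
Rank sum = 4.5 + 4.5 + 1 + 3 = 13

13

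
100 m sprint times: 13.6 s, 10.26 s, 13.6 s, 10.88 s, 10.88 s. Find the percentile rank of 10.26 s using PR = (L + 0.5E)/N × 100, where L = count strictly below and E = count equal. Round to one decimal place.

10.0

N = 5.
Strictly below 10.26: 0. Equal to 10.26: 1.
PR = (0 + 0.5·1)/5 × 100 = 10.0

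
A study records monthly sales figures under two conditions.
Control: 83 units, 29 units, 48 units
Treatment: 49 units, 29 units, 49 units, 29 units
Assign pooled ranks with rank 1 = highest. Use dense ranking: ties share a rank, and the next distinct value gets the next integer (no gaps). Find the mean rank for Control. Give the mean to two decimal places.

2.67

Sorted (descending): 83, 49, 49, 48, 29, 29, 29
The 2 values of 49 share dense rank 2.
The 3 values of 29 share dense rank 4.
Remaining distinct values take the next consecutive integers.
Control values → pooled ranks: 83→1, 29→4, 48→3
Mean rank = (1 + 4 + 3) / 3 = 2.67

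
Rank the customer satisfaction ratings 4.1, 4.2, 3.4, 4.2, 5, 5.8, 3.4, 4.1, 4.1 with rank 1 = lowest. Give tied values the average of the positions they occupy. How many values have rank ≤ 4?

5

Sorted (ascending): 3.4, 3.4, 4.1, 4.1, 4.1, 4.2, 4.2, 5, 5.8
The 2 values of 3.4 occupy positions 1–2 → average rank (1+2)/2 = 1.5.
The 3 values of 4.1 occupy positions 3–5 → average rank 4.
The 2 values of 4.2 occupy positions 6–7 → average rank (6+7)/2 = 6.5.
Ranks ≤ 4: {1.5, 1.5, 4, 4, 4} → 5 values.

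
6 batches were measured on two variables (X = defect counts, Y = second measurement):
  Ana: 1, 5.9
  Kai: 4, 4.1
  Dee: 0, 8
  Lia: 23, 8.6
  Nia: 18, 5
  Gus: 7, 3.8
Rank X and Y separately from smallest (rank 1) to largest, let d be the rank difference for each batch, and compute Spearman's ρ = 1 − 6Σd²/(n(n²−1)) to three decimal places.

Ranks of variable 1: 2, 3, 1, 6, 5, 4
Ranks of variable 2: 4, 2, 5, 6, 3, 1
d = r₁ − r₂: -2, 1, -4, 0, 2, 3
d²: 4, 1, 16, 0, 4, 9; Σd² = 34
ρ = 1 − 6·34/(6·35) = 1 − 204/210 = 0.029

0.029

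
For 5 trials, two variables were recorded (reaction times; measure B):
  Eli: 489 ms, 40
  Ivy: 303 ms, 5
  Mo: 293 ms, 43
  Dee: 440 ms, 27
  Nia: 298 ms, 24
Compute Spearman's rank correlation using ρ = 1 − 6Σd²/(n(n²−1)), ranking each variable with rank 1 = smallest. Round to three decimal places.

Ranks of variable 1: 5, 3, 1, 4, 2
Ranks of variable 2: 4, 1, 5, 3, 2
d = r₁ − r₂: 1, 2, -4, 1, 0
d²: 1, 4, 16, 1, 0; Σd² = 22
ρ = 1 − 6·22/(5·24) = 1 − 132/120 = -0.100

-0.100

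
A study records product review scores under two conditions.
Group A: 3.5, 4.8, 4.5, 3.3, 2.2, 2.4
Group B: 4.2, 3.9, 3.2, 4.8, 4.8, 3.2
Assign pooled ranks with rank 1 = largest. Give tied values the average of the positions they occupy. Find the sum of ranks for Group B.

Sorted (descending): 4.8, 4.8, 4.8, 4.5, 4.2, 3.9, 3.5, 3.3, 3.2, 3.2, 2.4, 2.2
The 3 values of 4.8 occupy positions 1–3 → average rank 2.
The 2 values of 3.2 occupy positions 9–10 → average rank (9+10)/2 = 9.5.
Group B values → pooled ranks: 4.2→5, 3.9→6, 3.2→9.5, 4.8→2, 4.8→2, 3.2→9.5
Rank sum = 5 + 6 + 9.5 + 2 + 2 + 9.5 = 34

34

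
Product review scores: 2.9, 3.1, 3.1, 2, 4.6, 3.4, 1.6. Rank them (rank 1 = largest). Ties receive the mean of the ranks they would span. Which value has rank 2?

Sorted (descending): 4.6, 3.4, 3.1, 3.1, 2.9, 2, 1.6
The 2 values of 3.1 occupy positions 3–4 → average rank (3+4)/2 = 3.5.
Rank 2 → value 3.4.

3.4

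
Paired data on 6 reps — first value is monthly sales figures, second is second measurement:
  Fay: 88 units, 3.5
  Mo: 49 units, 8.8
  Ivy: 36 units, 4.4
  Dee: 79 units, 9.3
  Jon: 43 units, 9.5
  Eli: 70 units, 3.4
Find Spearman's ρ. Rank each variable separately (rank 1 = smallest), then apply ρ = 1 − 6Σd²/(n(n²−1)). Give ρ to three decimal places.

Ranks of variable 1: 6, 3, 1, 5, 2, 4
Ranks of variable 2: 2, 4, 3, 5, 6, 1
d = r₁ − r₂: 4, -1, -2, 0, -4, 3
d²: 16, 1, 4, 0, 16, 9; Σd² = 46
ρ = 1 − 6·46/(6·35) = 1 − 276/210 = -0.314

-0.314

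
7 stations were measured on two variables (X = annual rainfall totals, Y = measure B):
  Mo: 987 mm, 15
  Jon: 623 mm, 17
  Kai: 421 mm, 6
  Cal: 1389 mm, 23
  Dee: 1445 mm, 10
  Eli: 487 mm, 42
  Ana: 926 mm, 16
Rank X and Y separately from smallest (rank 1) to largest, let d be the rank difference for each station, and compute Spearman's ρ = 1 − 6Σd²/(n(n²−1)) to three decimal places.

Ranks of variable 1: 5, 3, 1, 6, 7, 2, 4
Ranks of variable 2: 3, 5, 1, 6, 2, 7, 4
d = r₁ − r₂: 2, -2, 0, 0, 5, -5, 0
d²: 4, 4, 0, 0, 25, 25, 0; Σd² = 58
ρ = 1 − 6·58/(7·48) = 1 − 348/336 = -0.036

-0.036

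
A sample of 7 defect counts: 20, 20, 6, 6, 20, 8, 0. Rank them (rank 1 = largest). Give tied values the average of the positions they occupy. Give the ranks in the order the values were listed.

2, 2, 5.5, 5.5, 2, 4, 7

Sorted (descending): 20, 20, 20, 8, 6, 6, 0
The 3 values of 20 occupy positions 1–3 → average rank 2.
The 2 values of 6 occupy positions 5–6 → average rank (5+6)/2 = 5.5.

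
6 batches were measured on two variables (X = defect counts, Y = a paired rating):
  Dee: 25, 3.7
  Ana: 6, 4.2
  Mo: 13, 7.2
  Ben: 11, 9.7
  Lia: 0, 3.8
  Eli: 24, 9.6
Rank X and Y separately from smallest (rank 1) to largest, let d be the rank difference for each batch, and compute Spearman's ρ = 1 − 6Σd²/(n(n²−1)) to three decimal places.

-0.029

Ranks of variable 1: 6, 2, 4, 3, 1, 5
Ranks of variable 2: 1, 3, 4, 6, 2, 5
d = r₁ − r₂: 5, -1, 0, -3, -1, 0
d²: 25, 1, 0, 9, 1, 0; Σd² = 36
ρ = 1 − 6·36/(6·35) = 1 − 216/210 = -0.029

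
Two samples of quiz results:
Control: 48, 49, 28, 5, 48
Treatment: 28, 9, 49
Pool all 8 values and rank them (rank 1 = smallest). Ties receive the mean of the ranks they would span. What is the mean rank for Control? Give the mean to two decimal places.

Sorted (ascending): 5, 9, 28, 28, 48, 48, 49, 49
The 2 values of 28 occupy positions 3–4 → average rank (3+4)/2 = 3.5.
The 2 values of 48 occupy positions 5–6 → average rank (5+6)/2 = 5.5.
The 2 values of 49 occupy positions 7–8 → average rank (7+8)/2 = 7.5.
Control values → pooled ranks: 48→5.5, 49→7.5, 28→3.5, 5→1, 48→5.5
Mean rank = (5.5 + 7.5 + 3.5 + 1 + 5.5) / 5 = 4.60

4.60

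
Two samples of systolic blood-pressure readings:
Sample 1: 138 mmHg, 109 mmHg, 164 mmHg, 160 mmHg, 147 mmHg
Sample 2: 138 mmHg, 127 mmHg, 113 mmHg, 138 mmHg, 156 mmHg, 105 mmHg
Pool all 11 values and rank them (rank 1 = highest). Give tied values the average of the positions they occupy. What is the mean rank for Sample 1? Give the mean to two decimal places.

Sorted (descending): 164, 160, 156, 147, 138, 138, 138, 127, 113, 109, 105
The 3 values of 138 occupy positions 5–7 → average rank 6.
Sample 1 values → pooled ranks: 138→6, 109→10, 164→1, 160→2, 147→4
Mean rank = (6 + 10 + 1 + 2 + 4) / 5 = 4.60

4.60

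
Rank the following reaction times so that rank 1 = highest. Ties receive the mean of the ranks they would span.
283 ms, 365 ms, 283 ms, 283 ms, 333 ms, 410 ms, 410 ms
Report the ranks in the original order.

6, 3, 6, 6, 4, 1.5, 1.5

Sorted (descending): 410, 410, 365, 333, 283, 283, 283
The 2 values of 410 occupy positions 1–2 → average rank (1+2)/2 = 1.5.
The 3 values of 283 occupy positions 5–7 → average rank 6.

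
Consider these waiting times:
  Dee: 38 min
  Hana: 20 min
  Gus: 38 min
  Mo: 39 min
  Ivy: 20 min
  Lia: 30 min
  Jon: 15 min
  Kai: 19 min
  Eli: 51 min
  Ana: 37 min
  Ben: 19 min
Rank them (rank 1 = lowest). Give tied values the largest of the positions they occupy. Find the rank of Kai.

3

Sorted (ascending): 15, 19, 19, 20, 20, 30, 37, 38, 38, 39, 51
The 2 values of 19 occupy positions 2–3 → each gets rank 3.
The 2 values of 20 occupy positions 4–5 → each gets rank 5.
The 2 values of 38 occupy positions 8–9 → each gets rank 9.
Kai has value 19 min → rank 3.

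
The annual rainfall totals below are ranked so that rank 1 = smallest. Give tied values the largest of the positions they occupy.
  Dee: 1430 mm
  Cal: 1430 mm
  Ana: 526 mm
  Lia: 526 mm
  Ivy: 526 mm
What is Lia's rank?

Sorted (ascending): 526, 526, 526, 1430, 1430
The 3 values of 526 occupy positions 1–3 → each gets rank 3.
The 2 values of 1430 occupy positions 4–5 → each gets rank 5.
Lia has value 526 mm → rank 3.

3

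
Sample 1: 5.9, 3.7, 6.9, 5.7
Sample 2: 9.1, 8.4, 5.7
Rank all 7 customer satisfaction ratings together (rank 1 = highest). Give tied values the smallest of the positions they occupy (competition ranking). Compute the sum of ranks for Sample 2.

Sorted (descending): 9.1, 8.4, 6.9, 5.9, 5.7, 5.7, 3.7
The 2 values of 5.7 occupy positions 5–6 → each gets rank 5.
Sample 2 values → pooled ranks: 9.1→1, 8.4→2, 5.7→5
Rank sum = 1 + 2 + 5 = 8

8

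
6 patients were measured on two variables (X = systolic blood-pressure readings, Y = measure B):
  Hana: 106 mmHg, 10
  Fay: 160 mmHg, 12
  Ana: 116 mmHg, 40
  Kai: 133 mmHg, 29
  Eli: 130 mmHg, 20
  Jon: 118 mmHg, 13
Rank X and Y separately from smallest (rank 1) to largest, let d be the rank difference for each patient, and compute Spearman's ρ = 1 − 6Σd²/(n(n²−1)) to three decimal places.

0.086

Ranks of variable 1: 1, 6, 2, 5, 4, 3
Ranks of variable 2: 1, 2, 6, 5, 4, 3
d = r₁ − r₂: 0, 4, -4, 0, 0, 0
d²: 0, 16, 16, 0, 0, 0; Σd² = 32
ρ = 1 − 6·32/(6·35) = 1 − 192/210 = 0.086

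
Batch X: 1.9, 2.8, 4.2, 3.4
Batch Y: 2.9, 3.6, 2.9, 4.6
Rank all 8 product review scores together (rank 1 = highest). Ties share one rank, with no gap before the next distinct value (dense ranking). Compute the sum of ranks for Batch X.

Sorted (descending): 4.6, 4.2, 3.6, 3.4, 2.9, 2.9, 2.8, 1.9
The 2 values of 2.9 share dense rank 5.
Remaining distinct values take the next consecutive integers.
Batch X values → pooled ranks: 1.9→7, 2.8→6, 4.2→2, 3.4→4
Rank sum = 7 + 6 + 2 + 4 = 19

19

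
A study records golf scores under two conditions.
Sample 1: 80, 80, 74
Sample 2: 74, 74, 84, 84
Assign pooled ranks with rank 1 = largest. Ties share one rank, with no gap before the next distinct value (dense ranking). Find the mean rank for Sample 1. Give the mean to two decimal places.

Sorted (descending): 84, 84, 80, 80, 74, 74, 74
The 2 values of 84 share dense rank 1.
The 2 values of 80 share dense rank 2.
The 3 values of 74 share dense rank 3.
Sample 1 values → pooled ranks: 80→2, 80→2, 74→3
Mean rank = (2 + 2 + 3) / 3 = 2.33

2.33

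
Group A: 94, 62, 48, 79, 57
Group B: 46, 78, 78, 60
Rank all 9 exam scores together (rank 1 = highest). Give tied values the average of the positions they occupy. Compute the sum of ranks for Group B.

22

Sorted (descending): 94, 79, 78, 78, 62, 60, 57, 48, 46
The 2 values of 78 occupy positions 3–4 → average rank (3+4)/2 = 3.5.
Group B values → pooled ranks: 46→9, 78→3.5, 78→3.5, 60→6
Rank sum = 9 + 3.5 + 3.5 + 6 = 22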